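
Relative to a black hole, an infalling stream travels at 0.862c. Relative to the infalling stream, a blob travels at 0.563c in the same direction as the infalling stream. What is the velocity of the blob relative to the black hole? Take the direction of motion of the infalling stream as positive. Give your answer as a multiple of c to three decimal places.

With v = 0.862 and u' = 0.563 (in units of c),
u = (u' + v)/(1 + u'v/c²):
u = (0.563 + 0.862) / (1 + 0.563·0.862) = 1.4250/1.4853 = 0.9594

0.959c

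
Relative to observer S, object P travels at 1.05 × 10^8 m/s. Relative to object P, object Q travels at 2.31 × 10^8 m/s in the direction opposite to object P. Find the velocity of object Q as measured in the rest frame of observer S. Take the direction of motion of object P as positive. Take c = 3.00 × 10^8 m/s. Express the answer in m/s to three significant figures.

In units of c (dividing by 3.00 × 10^8 m/s): v = 0.350, u' = -0.770.
u = (u' + v)/(1 + u'v/c²):
u = (-0.770 + 0.350) / (1 + (-0.770)·0.350) = -0.4200/0.7305 = -0.5749
Converting back: u = -0.5749 × 3.00 × 10^8 m/s.

-1.72 × 10^8 m/s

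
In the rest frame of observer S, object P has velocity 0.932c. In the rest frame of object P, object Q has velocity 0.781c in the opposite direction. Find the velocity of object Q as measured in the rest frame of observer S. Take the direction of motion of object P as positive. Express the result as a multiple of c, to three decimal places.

+0.555c

With v = 0.932 and u' = -0.781 (in units of c),
u = (u' + v)/(1 + u'v/c²):
u = (-0.781 + 0.932) / (1 + (-0.781)·0.932) = 0.1510/0.2721 = 0.5549
(Galilean addition would give +0.151c.)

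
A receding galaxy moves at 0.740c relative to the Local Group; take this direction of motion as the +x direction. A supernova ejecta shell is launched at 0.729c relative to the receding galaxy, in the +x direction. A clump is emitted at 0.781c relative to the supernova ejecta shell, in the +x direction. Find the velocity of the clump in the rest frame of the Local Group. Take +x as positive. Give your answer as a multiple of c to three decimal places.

0.994c

Apply u = (u' + v)/(1 + u'v/c²) successively, working outward toward the Local Group.
Start: velocity of the receding galaxy relative to the Local Group = 0.7400c.
Compose with the supernova ejecta shell (u' = 0.729 in the receding galaxy frame): u_1 = (0.729 + 0.740) / (1 + 0.729·0.740) = 1.4690/1.5395 = 0.9542.
Compose with the clump (u' = 0.781 in the supernova ejecta shell frame): u_2 = (0.781 + 0.954) / (1 + 0.781·0.954) = 1.7352/1.7453 = 0.9943.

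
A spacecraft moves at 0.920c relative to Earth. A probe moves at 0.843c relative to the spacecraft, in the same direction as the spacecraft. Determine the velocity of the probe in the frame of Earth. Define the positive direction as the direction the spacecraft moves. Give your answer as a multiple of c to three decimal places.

With v = 0.920 and u' = 0.843 (in units of c),
u = (u' + v)/(1 + u'v/c²):
u = (0.843 + 0.920) / (1 + 0.843·0.920) = 1.7630/1.7756 = 0.9929
(Galilean addition would give +1.763c, exceeding c.)

0.993c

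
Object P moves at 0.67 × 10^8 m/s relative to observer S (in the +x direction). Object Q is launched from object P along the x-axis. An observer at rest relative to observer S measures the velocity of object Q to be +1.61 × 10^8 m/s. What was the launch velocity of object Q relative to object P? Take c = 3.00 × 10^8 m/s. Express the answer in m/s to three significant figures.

v = 0.223c, u = 0.537c.
Invert the composition law: u' = (u − v)/(1 − uv/c²).
u' = (0.537 − 0.223) / (1 − (0.537)(0.223)) = 0.3133/0.8801 = 0.3560.
u' = 0.3560 × 3.00 × 10^8 m/s.

+1.07 × 10^8 m/s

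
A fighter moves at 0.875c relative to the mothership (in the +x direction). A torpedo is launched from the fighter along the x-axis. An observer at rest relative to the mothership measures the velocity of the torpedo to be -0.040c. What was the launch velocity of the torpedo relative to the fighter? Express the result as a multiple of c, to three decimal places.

-0.884c

Invert the composition law: u' = (u − v)/(1 − uv/c²).
u' = (-0.040 − 0.875) / (1 − (-0.040)(0.875)) = -0.9150/1.0350 = -0.8841.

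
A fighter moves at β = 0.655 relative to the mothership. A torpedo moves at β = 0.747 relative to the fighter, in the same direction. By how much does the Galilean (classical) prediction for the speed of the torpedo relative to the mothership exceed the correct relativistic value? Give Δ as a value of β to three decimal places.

Δ = 0.461

Galilean: u_cl = 0.747 + 0.655 = 1.4020.
Relativistic: u_rel = (0.747 + 0.655) / (1 + 0.747·0.655) = 1.4020/1.4893 = 0.9414.
Δ = 1.4020 − 0.9414 = 0.4606.
(The classical prediction exceeds c; the relativistic result does not.)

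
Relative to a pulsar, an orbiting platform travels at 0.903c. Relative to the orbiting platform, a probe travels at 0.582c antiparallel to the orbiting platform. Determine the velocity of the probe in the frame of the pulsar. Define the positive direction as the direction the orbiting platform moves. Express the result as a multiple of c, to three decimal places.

+0.677c

With v = 0.903 and u' = -0.582 (in units of c),
u = (u' + v)/(1 + u'v/c²):
u = (-0.582 + 0.903) / (1 + (-0.582)·0.903) = 0.3210/0.4745 = 0.6766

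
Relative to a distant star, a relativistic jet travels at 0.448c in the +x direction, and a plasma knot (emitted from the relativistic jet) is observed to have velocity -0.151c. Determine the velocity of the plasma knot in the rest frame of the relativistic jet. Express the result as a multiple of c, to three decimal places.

Invert the composition law: u' = (u − v)/(1 − uv/c²).
u' = (-0.151 − 0.448) / (1 − (-0.151)(0.448)) = -0.5990/1.0676 = -0.5610.

-0.561c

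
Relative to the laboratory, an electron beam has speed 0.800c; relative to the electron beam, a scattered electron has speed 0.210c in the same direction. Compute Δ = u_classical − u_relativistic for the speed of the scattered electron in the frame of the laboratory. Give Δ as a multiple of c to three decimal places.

Δ = 0.145c

Galilean: u_cl = 0.210 + 0.800 = 1.0100.
Relativistic: u_rel = (0.210 + 0.800) / (1 + 0.210·0.800) = 1.0100/1.1680 = 0.8647.
Δ = 1.0100 − 0.8647 = 0.1453.
(The classical prediction exceeds c; the relativistic result does not.)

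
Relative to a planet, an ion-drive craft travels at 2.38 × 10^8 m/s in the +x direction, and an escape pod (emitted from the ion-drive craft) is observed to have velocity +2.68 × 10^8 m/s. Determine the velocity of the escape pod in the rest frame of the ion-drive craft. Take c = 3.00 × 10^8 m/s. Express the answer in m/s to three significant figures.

+1.03 × 10^8 m/s

v = 0.793c, u = 0.893c.
Invert the composition law: u' = (u − v)/(1 − uv/c²).
u' = (0.893 − 0.793) / (1 − (0.893)(0.793)) = 0.1000/0.2913 = 0.3433.
u' = 0.3433 × 3.00 × 10^8 m/s.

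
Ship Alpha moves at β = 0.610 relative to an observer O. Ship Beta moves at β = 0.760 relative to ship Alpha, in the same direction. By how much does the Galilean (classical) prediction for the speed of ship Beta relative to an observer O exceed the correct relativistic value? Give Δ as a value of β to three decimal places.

Δ = 0.434

Galilean: u_cl = 0.760 + 0.610 = 1.3700.
Relativistic: u_rel = (0.760 + 0.610) / (1 + 0.760·0.610) = 1.3700/1.4636 = 0.9360.
Δ = 1.3700 − 0.9360 = 0.4340.
(The classical prediction exceeds c; the relativistic result does not.)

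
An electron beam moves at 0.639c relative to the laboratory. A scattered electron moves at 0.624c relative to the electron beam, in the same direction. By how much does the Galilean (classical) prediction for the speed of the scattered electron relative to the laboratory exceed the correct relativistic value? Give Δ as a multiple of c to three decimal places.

Galilean: u_cl = 0.624 + 0.639 = 1.2630.
Relativistic: u_rel = (0.624 + 0.639) / (1 + 0.624·0.639) = 1.2630/1.3987 = 0.9030.
Δ = 1.2630 − 0.9030 = 0.3600.
(The classical prediction exceeds c; the relativistic result does not.)

Δ = 0.360c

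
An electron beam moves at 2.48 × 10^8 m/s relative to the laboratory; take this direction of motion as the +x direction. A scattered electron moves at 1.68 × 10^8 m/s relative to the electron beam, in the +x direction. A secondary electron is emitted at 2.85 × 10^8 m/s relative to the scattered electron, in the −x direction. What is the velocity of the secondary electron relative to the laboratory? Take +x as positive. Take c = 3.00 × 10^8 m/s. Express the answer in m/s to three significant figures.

-6.43 × 10^6 m/s

Apply u = (u' + v)/(1 + u'v/c²) successively, working outward toward the laboratory.
(Dividing each given speed by c = 3.00 × 10^8 m/s to work in units of c.)
Start: velocity of the electron beam relative to the laboratory = 0.8267c.
Compose with the scattered electron (u' = 0.560 in the electron beam frame): u_1 = (0.560 + 0.827) / (1 + 0.560·0.827) = 1.3867/1.4629 = 0.9479.
Compose with the secondary electron (u' = -0.950 in the scattered electron frame): u_2 = (-0.950 + 0.948) / (1 + (-0.950)·0.948) = -0.0021/0.0995 = -0.0214.
So u = -0.0214 × 3.00 × 10^8 m/s.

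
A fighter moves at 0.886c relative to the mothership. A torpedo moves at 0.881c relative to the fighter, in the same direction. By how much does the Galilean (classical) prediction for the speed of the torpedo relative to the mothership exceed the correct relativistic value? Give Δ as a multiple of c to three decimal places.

Galilean: u_cl = 0.881 + 0.886 = 1.7670.
Relativistic: u_rel = (0.881 + 0.886) / (1 + 0.881·0.886) = 1.7670/1.7806 = 0.9924.
Δ = 1.7670 − 0.9924 = 0.7746.
(The classical prediction exceeds c; the relativistic result does not.)

Δ = 0.775c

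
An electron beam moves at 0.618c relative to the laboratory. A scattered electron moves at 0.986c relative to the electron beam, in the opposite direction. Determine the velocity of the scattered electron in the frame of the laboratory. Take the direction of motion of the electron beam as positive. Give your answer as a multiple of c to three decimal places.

-0.942c

With v = 0.618 and u' = -0.986 (in units of c),
u = (u' + v)/(1 + u'v/c²):
u = (-0.986 + 0.618) / (1 + (-0.986)·0.618) = -0.3680/0.3907 = -0.9420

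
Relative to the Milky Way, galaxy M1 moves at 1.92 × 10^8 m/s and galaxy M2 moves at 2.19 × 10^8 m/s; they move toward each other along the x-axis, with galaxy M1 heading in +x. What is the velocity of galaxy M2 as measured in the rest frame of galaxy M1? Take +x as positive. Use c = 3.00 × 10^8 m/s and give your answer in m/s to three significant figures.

-2.80 × 10^8 m/s

β_A = 0.640, β_B = -0.730 (dividing each by c = 3.00 × 10^8 m/s).
Transform to A's frame with the inverse velocity-addition law: u' = (u − v)/(1 − uv/c²), taking u = β_B and v = β_A.
u' = (-0.730 − 0.640) / (1 − (0.640)(-0.730)) = -1.3700/1.4672 = -0.9338.
u' = -0.9338 × 3.00 × 10^8 m/s.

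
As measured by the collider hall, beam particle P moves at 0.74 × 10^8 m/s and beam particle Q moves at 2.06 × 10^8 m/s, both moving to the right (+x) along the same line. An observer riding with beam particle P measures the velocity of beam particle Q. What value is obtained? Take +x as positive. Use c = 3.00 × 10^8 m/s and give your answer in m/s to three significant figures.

β_A = 0.247, β_B = 0.687 (dividing each by c = 3.00 × 10^8 m/s).
Transform to A's frame with the inverse velocity-addition law: u' = (u − v)/(1 − uv/c²), taking u = β_B and v = β_A.
u' = (0.687 − 0.247) / (1 − (0.247)(0.687)) = 0.4400/0.8306 = 0.5297.
u' = 0.5297 × 3.00 × 10^8 m/s.

+1.59 × 10^8 m/s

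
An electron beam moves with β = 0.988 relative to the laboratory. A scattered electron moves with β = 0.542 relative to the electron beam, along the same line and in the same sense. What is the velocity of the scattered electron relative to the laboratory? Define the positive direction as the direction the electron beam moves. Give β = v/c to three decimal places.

β = 0.996

With v = 0.988 and u' = 0.542 (in units of c),
u = (u' + v)/(1 + u'v/c²):
u = (0.542 + 0.988) / (1 + 0.542·0.988) = 1.5300/1.5355 = 0.9964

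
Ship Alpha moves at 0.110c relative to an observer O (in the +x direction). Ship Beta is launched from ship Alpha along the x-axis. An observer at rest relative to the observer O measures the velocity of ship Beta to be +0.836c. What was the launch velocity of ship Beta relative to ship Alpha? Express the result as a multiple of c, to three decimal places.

Invert the composition law: u' = (u − v)/(1 − uv/c²).
u' = (0.836 − 0.110) / (1 − (0.836)(0.110)) = 0.7260/0.9080 = 0.7995.

+0.800c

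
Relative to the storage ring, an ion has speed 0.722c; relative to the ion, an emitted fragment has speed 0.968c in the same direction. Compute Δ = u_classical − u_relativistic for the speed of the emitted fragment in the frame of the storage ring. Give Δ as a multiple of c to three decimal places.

Δ = 0.695c

Galilean: u_cl = 0.968 + 0.722 = 1.6900.
Relativistic: u_rel = (0.968 + 0.722) / (1 + 0.968·0.722) = 1.6900/1.6989 = 0.9948.
Δ = 1.6900 − 0.9948 = 0.6952.
(The classical prediction exceeds c; the relativistic result does not.)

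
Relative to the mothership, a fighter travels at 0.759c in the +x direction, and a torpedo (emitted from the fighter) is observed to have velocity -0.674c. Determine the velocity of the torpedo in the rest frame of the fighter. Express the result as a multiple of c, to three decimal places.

-0.948c

Invert the composition law: u' = (u − v)/(1 − uv/c²).
u' = (-0.674 − 0.759) / (1 − (-0.674)(0.759)) = -1.4330/1.5116 = -0.9480.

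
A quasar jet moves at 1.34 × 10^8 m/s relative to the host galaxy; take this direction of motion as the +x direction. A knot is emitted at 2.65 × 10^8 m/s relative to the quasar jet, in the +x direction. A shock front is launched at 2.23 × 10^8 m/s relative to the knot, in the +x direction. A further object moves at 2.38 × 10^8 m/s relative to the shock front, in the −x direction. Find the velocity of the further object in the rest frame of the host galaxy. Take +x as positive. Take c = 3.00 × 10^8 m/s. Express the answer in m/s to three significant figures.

Apply u = (u' + v)/(1 + u'v/c²) successively, working outward toward the host galaxy.
(Dividing each given speed by c = 3.00 × 10^8 m/s to work in units of c.)
Start: velocity of the quasar jet relative to the host galaxy = 0.4467c.
Compose with the knot (u' = 0.883 in the quasar jet frame): u_1 = (0.883 + 0.447) / (1 + 0.883·0.447) = 1.3300/1.3946 = 0.9537.
Compose with the shock front (u' = 0.743 in the knot frame): u_2 = (0.743 + 0.954) / (1 + 0.743·0.954) = 1.6970/1.7089 = 0.9930.
Compose with the further object (u' = -0.793 in the shock front frame): u_3 = (-0.793 + 0.993) / (1 + (-0.793)·0.993) = 0.1997/0.2122 = 0.9412.
So u = 0.9412 × 3.00 × 10^8 m/s.

+2.82 × 10^8 m/s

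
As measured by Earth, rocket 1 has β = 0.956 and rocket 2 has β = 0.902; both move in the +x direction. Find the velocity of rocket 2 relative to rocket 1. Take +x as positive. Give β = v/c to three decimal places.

β_A = 0.956, β_B = 0.902.
Transform to A's frame with the inverse velocity-addition law: u' = (u − v)/(1 − uv/c²), taking u = β_B and v = β_A.
u' = (0.902 − 0.956) / (1 − (0.956)(0.902)) = -0.0540/0.1377 = -0.3922.

β = -0.392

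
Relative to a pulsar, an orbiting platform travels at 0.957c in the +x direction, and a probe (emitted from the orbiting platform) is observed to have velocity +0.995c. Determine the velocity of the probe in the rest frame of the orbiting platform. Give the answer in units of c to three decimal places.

+0.795c

Invert the composition law: u' = (u − v)/(1 − uv/c²).
u' = (0.995 − 0.957) / (1 − (0.995)(0.957)) = 0.0380/0.0478 = 0.7952.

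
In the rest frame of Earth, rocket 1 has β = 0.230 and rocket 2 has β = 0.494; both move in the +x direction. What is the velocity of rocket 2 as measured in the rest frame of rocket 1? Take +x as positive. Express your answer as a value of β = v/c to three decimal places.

β_A = 0.230, β_B = 0.494.
Transform to A's frame with the inverse velocity-addition law: u' = (u − v)/(1 − uv/c²), taking u = β_B and v = β_A.
u' = (0.494 − 0.230) / (1 − (0.230)(0.494)) = 0.2640/0.8864 = 0.2978.

β = +0.298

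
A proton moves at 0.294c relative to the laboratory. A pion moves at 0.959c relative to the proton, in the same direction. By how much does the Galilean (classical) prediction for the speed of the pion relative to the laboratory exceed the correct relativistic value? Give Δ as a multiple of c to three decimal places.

Galilean: u_cl = 0.959 + 0.294 = 1.2530.
Relativistic: u_rel = (0.959 + 0.294) / (1 + 0.959·0.294) = 1.2530/1.2819 = 0.9774.
Δ = 1.2530 − 0.9774 = 0.2756.
(The classical prediction exceeds c; the relativistic result does not.)

Δ = 0.276c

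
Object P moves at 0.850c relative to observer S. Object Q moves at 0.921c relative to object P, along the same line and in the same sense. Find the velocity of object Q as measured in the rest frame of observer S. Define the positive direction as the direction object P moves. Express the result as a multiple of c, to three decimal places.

With v = 0.850 and u' = 0.921 (in units of c),
u = (u' + v)/(1 + u'v/c²):
u = (0.921 + 0.850) / (1 + 0.921·0.850) = 1.7710/1.7829 = 0.9934

0.993c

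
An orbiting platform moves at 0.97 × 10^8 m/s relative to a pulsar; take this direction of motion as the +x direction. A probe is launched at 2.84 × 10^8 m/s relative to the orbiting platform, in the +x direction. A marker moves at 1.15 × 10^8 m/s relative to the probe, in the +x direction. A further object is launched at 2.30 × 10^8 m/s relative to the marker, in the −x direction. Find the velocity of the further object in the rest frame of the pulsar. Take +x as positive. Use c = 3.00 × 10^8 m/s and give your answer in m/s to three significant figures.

+2.73 × 10^8 m/s

Apply u = (u' + v)/(1 + u'v/c²) successively, working outward toward the pulsar.
(Dividing each given speed by c = 3.00 × 10^8 m/s to work in units of c.)
Start: velocity of the orbiting platform relative to the pulsar = 0.3233c.
Compose with the probe (u' = 0.947 in the orbiting platform frame): u_1 = (0.947 + 0.323) / (1 + 0.947·0.323) = 1.2700/1.3061 = 0.9724.
Compose with the marker (u' = 0.383 in the probe frame): u_2 = (0.383 + 0.972) / (1 + 0.383·0.972) = 1.3557/1.3727 = 0.9876.
Compose with the further object (u' = -0.767 in the marker frame): u_3 = (-0.767 + 0.988) / (1 + (-0.767)·0.988) = 0.2209/0.2428 = 0.9097.
So u = 0.9097 × 3.00 × 10^8 m/s.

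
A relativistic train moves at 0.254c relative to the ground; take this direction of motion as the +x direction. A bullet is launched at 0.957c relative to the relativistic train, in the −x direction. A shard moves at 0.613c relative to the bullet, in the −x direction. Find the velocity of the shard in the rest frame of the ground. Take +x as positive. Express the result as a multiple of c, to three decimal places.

-0.982c

Apply u = (u' + v)/(1 + u'v/c²) successively, working outward toward the ground.
Start: velocity of the relativistic train relative to the ground = 0.2540c.
Compose with the bullet (u' = -0.957 in the relativistic train frame): u_1 = (-0.957 + 0.254) / (1 + (-0.957)·0.254) = -0.7030/0.7569 = -0.9288.
Compose with the shard (u' = -0.613 in the bullet frame): u_2 = (-0.613 + (-0.929)) / (1 + (-0.613)·(-0.929)) = -1.5418/1.5693 = -0.9824.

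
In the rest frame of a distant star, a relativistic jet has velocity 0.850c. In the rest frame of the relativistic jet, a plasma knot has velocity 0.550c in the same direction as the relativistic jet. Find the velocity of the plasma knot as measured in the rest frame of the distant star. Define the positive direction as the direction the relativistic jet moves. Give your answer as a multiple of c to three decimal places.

0.954c

With v = 0.850 and u' = 0.550 (in units of c),
u = (u' + v)/(1 + u'v/c²):
u = (0.550 + 0.850) / (1 + 0.550·0.850) = 1.4000/1.4675 = 0.9540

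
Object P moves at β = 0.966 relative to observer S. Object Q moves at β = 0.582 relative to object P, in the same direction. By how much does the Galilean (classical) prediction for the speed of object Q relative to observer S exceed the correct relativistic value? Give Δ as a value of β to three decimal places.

Δ = 0.557

Galilean: u_cl = 0.582 + 0.966 = 1.5480.
Relativistic: u_rel = (0.582 + 0.966) / (1 + 0.582·0.966) = 1.5480/1.5622 = 0.9909.
Δ = 1.5480 − 0.9909 = 0.5571.
(The classical prediction exceeds c; the relativistic result does not.)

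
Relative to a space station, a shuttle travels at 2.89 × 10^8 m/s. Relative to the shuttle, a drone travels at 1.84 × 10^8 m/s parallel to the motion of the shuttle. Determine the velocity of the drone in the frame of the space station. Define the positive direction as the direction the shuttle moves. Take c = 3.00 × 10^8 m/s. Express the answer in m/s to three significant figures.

In units of c (dividing by 3.00 × 10^8 m/s): v = 0.963, u' = 0.613.
u = (u' + v)/(1 + u'v/c²):
u = (0.613 + 0.963) / (1 + 0.613·0.963) = 1.5767/1.5908 = 0.9911
(Galilean addition would give +1.577c, exceeding c.)
Converting back: u = 0.9911 × 3.00 × 10^8 m/s.

2.97 × 10^8 m/s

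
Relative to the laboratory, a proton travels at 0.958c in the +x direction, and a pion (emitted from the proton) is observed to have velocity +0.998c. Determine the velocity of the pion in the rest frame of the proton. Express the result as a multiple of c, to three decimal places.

+0.911c

Invert the composition law: u' = (u − v)/(1 − uv/c²).
u' = (0.998 − 0.958) / (1 − (0.998)(0.958)) = 0.0400/0.0439 = 0.9108.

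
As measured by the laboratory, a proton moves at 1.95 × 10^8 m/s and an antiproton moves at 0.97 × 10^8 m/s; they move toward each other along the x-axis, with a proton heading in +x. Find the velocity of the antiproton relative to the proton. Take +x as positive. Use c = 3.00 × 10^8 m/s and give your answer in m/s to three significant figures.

β_A = 0.650, β_B = -0.323 (dividing each by c = 3.00 × 10^8 m/s).
Transform to A's frame with the inverse velocity-addition law: u' = (u − v)/(1 − uv/c²), taking u = β_B and v = β_A.
u' = (-0.323 − 0.650) / (1 − (0.650)(-0.323)) = -0.9733/1.2102 = -0.8043.
u' = -0.8043 × 3.00 × 10^8 m/s.

-2.41 × 10^8 m/s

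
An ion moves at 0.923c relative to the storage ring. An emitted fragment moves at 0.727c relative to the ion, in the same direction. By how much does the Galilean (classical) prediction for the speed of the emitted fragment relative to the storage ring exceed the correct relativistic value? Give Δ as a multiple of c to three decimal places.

Δ = 0.663c

Galilean: u_cl = 0.727 + 0.923 = 1.6500.
Relativistic: u_rel = (0.727 + 0.923) / (1 + 0.727·0.923) = 1.6500/1.6710 = 0.9874.
Δ = 1.6500 − 0.9874 = 0.6626.
(The classical prediction exceeds c; the relativistic result does not.)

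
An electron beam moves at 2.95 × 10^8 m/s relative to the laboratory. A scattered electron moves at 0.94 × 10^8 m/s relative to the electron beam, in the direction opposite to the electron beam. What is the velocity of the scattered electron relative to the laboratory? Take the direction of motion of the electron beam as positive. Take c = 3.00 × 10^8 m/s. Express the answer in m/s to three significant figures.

In units of c (dividing by 3.00 × 10^8 m/s): v = 0.983, u' = -0.313.
u = (u' + v)/(1 + u'v/c²):
u = (-0.313 + 0.983) / (1 + (-0.313)·0.983) = 0.6700/0.6919 = 0.9684
(Galilean addition would give +0.670c.)
Converting back: u = 0.9684 × 3.00 × 10^8 m/s.

+2.91 × 10^8 m/s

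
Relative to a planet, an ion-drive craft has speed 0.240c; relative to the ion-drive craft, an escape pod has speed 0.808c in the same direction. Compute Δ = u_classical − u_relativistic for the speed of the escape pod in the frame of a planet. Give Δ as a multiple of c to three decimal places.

Δ = 0.170c

Galilean: u_cl = 0.808 + 0.240 = 1.0480.
Relativistic: u_rel = (0.808 + 0.240) / (1 + 0.808·0.240) = 1.0480/1.1939 = 0.8778.
Δ = 1.0480 − 0.8778 = 0.1702.
(The classical prediction exceeds c; the relativistic result does not.)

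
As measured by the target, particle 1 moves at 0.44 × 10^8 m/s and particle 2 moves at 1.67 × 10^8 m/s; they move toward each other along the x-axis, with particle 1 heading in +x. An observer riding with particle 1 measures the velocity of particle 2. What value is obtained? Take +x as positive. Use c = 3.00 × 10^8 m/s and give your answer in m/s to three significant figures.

β_A = 0.147, β_B = -0.557 (dividing each by c = 3.00 × 10^8 m/s).
Transform to A's frame with the inverse velocity-addition law: u' = (u − v)/(1 − uv/c²), taking u = β_B and v = β_A.
u' = (-0.557 − 0.147) / (1 − (0.147)(-0.557)) = -0.7033/1.0816 = -0.6502.
u' = -0.6502 × 3.00 × 10^8 m/s.

-1.95 × 10^8 m/s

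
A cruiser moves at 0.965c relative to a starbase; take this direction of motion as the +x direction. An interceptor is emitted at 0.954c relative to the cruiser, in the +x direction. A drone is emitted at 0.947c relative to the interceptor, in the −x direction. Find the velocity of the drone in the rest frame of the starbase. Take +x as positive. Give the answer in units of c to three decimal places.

+0.970c

Apply u = (u' + v)/(1 + u'v/c²) successively, working outward toward the starbase.
Start: velocity of the cruiser relative to the starbase = 0.9650c.
Compose with the interceptor (u' = 0.954 in the cruiser frame): u_1 = (0.954 + 0.965) / (1 + 0.954·0.965) = 1.9190/1.9206 = 0.9992.
Compose with the drone (u' = -0.947 in the interceptor frame): u_2 = (-0.947 + 0.999) / (1 + (-0.947)·0.999) = 0.0522/0.0538 = 0.9697.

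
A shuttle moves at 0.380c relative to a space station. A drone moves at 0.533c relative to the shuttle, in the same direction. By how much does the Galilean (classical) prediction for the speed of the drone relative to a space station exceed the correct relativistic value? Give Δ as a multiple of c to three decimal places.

Galilean: u_cl = 0.533 + 0.380 = 0.9130.
Relativistic: u_rel = (0.533 + 0.380) / (1 + 0.533·0.380) = 0.9130/1.2025 = 0.7592.
Δ = 0.9130 − 0.7592 = 0.1538.

Δ = 0.154c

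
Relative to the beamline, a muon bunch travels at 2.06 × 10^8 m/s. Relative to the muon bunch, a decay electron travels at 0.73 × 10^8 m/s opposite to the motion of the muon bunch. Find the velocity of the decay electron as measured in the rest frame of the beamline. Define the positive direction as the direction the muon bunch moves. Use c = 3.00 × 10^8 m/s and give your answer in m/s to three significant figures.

In units of c (dividing by 3.00 × 10^8 m/s): v = 0.687, u' = -0.243.
u = (u' + v)/(1 + u'v/c²):
u = (-0.243 + 0.687) / (1 + (-0.243)·0.687) = 0.4433/0.8329 = 0.5323
(Galilean addition would give +0.443c.)
Converting back: u = 0.5323 × 3.00 × 10^8 m/s.

+1.60 × 10^8 m/s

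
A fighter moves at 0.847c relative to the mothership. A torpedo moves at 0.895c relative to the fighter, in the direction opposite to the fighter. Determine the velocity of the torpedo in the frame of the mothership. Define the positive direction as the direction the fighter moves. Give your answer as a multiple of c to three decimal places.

-0.198c

With v = 0.847 and u' = -0.895 (in units of c),
u = (u' + v)/(1 + u'v/c²):
u = (-0.895 + 0.847) / (1 + (-0.895)·0.847) = -0.0480/0.2419 = -0.1984
(Galilean addition would give -0.048c.)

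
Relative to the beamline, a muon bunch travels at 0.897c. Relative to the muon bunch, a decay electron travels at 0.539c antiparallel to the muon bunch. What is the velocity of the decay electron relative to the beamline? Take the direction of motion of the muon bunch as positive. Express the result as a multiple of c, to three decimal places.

+0.693c

With v = 0.897 and u' = -0.539 (in units of c),
u = (u' + v)/(1 + u'v/c²):
u = (-0.539 + 0.897) / (1 + (-0.539)·0.897) = 0.3580/0.5165 = 0.6931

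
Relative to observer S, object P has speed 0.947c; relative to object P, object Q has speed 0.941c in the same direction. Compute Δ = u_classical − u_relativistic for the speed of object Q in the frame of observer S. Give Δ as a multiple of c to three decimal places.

Galilean: u_cl = 0.941 + 0.947 = 1.8880.
Relativistic: u_rel = (0.941 + 0.947) / (1 + 0.941·0.947) = 1.8880/1.8911 = 0.9983.
Δ = 1.8880 − 0.9983 = 0.8897.
(The classical prediction exceeds c; the relativistic result does not.)

Δ = 0.890c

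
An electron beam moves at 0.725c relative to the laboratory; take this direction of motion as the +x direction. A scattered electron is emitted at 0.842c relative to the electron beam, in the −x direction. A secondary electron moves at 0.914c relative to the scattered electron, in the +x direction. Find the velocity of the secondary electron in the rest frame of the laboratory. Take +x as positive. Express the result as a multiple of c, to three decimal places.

Apply u = (u' + v)/(1 + u'v/c²) successively, working outward toward the laboratory.
Start: velocity of the electron beam relative to the laboratory = 0.7250c.
Compose with the scattered electron (u' = -0.842 in the electron beam frame): u_1 = (-0.842 + 0.725) / (1 + (-0.842)·0.725) = -0.1170/0.3896 = -0.3003.
Compose with the secondary electron (u' = 0.914 in the scattered electron frame): u_2 = (0.914 + (-0.300)) / (1 + 0.914·(-0.300)) = 0.6137/0.7255 = 0.8459.

+0.846c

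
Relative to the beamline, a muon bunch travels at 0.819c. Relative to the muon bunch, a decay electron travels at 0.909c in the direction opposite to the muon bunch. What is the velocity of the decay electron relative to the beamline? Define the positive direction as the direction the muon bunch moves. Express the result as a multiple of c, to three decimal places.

With v = 0.819 and u' = -0.909 (in units of c),
u = (u' + v)/(1 + u'v/c²):
u = (-0.909 + 0.819) / (1 + (-0.909)·0.819) = -0.0900/0.2555 = -0.3522

-0.352c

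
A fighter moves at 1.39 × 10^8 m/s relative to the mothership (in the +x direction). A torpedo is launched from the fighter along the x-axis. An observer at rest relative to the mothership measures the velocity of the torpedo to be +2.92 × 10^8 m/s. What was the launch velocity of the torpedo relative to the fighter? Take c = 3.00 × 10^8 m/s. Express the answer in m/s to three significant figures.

+2.79 × 10^8 m/s

v = 0.463c, u = 0.973c.
Invert the composition law: u' = (u − v)/(1 − uv/c²).
u' = (0.973 − 0.463) / (1 − (0.973)(0.463)) = 0.5100/0.5490 = 0.9289.
u' = 0.9289 × 3.00 × 10^8 m/s.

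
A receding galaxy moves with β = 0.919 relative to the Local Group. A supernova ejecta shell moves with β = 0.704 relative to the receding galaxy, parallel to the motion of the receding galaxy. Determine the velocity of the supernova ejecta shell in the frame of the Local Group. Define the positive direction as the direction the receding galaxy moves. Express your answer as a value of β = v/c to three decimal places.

β = 0.985

With v = 0.919 and u' = 0.704 (in units of c),
u = (u' + v)/(1 + u'v/c²):
u = (0.704 + 0.919) / (1 + 0.704·0.919) = 1.6230/1.6470 = 0.9854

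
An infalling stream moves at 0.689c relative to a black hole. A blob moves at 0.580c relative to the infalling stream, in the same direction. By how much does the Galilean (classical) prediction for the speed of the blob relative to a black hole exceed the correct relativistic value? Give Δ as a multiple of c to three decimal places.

Δ = 0.362c

Galilean: u_cl = 0.580 + 0.689 = 1.2690.
Relativistic: u_rel = (0.580 + 0.689) / (1 + 0.580·0.689) = 1.2690/1.3996 = 0.9067.
Δ = 1.2690 − 0.9067 = 0.3623.
(The classical prediction exceeds c; the relativistic result does not.)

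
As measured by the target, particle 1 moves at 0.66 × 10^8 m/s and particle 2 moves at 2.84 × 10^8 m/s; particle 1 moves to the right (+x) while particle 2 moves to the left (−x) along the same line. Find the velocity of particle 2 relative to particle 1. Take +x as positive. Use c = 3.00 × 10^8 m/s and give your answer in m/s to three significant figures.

β_A = 0.220, β_B = -0.947 (dividing each by c = 3.00 × 10^8 m/s).
Transform to A's frame with the inverse velocity-addition law: u' = (u − v)/(1 − uv/c²), taking u = β_B and v = β_A.
u' = (-0.947 − 0.220) / (1 − (0.220)(-0.947)) = -1.1667/1.2083 = -0.9656.
u' = -0.9656 × 3.00 × 10^8 m/s.

-2.90 × 10^8 m/s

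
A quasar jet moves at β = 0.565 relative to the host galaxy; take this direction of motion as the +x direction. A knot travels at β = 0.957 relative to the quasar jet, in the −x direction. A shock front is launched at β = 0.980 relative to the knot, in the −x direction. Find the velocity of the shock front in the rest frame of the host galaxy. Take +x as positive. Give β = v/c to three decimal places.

β = -0.998

Apply u = (u' + v)/(1 + u'v/c²) successively, working outward toward the host galaxy.
Start: velocity of the quasar jet relative to the host galaxy = 0.5650c.
Compose with the knot (u' = -0.957 in the quasar jet frame): u_1 = (-0.957 + 0.565) / (1 + (-0.957)·0.565) = -0.3920/0.4593 = -0.8535.
Compose with the shock front (u' = -0.980 in the knot frame): u_2 = (-0.980 + (-0.853)) / (1 + (-0.980)·(-0.853)) = -1.8335/1.8364 = -0.9984.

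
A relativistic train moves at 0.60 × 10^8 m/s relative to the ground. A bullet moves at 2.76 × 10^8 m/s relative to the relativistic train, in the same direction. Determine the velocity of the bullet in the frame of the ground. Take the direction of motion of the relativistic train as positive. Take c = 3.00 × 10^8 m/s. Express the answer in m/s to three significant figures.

In units of c (dividing by 3.00 × 10^8 m/s): v = 0.200, u' = 0.920.
u = (u' + v)/(1 + u'v/c²):
u = (0.920 + 0.200) / (1 + 0.920·0.200) = 1.1200/1.1840 = 0.9459
(Galilean addition would give +1.120c, exceeding c.)
Converting back: u = 0.9459 × 3.00 × 10^8 m/s.

2.84 × 10^8 m/s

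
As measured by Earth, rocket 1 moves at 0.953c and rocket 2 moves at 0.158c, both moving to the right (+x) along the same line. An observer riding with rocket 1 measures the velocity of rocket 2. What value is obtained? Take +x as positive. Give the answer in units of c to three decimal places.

β_A = 0.953, β_B = 0.158.
Transform to A's frame with the inverse velocity-addition law: u' = (u − v)/(1 − uv/c²), taking u = β_B and v = β_A.
u' = (0.158 − 0.953) / (1 − (0.953)(0.158)) = -0.7950/0.8494 = -0.9359.

-0.936c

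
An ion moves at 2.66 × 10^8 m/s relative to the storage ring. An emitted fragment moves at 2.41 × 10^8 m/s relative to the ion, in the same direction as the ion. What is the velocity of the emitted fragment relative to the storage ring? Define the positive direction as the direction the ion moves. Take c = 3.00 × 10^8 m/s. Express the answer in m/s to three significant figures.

In units of c (dividing by 3.00 × 10^8 m/s): v = 0.887, u' = 0.803.
u = (u' + v)/(1 + u'v/c²):
u = (0.803 + 0.887) / (1 + 0.803·0.887) = 1.6900/1.7123 = 0.9870
Converting back: u = 0.9870 × 3.00 × 10^8 m/s.

2.96 × 10^8 m/s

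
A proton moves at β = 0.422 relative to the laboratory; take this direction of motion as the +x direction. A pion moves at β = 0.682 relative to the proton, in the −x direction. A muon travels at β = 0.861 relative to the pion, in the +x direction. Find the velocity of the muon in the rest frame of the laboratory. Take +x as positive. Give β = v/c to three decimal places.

Apply u = (u' + v)/(1 + u'v/c²) successively, working outward toward the laboratory.
Start: velocity of the proton relative to the laboratory = 0.4220c.
Compose with the pion (u' = -0.682 in the proton frame): u_1 = (-0.682 + 0.422) / (1 + (-0.682)·0.422) = -0.2600/0.7122 = -0.3651.
Compose with the muon (u' = 0.861 in the pion frame): u_2 = (0.861 + (-0.365)) / (1 + 0.861·(-0.365)) = 0.4959/0.6857 = 0.7233.

β = +0.723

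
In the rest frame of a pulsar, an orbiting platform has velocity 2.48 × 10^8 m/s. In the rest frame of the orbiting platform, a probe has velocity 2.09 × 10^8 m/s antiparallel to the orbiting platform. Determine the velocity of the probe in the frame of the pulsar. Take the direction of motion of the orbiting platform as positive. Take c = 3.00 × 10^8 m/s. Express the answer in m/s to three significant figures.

In units of c (dividing by 3.00 × 10^8 m/s): v = 0.827, u' = -0.697.
u = (u' + v)/(1 + u'v/c²):
u = (-0.697 + 0.827) / (1 + (-0.697)·0.827) = 0.1300/0.4241 = 0.3065
Converting back: u = 0.3065 × 3.00 × 10^8 m/s.

+9.20 × 10^7 m/s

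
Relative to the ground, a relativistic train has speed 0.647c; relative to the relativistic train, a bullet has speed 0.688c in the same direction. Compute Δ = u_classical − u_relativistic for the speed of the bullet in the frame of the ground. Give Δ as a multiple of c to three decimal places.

Δ = 0.411c

Galilean: u_cl = 0.688 + 0.647 = 1.3350.
Relativistic: u_rel = (0.688 + 0.647) / (1 + 0.688·0.647) = 1.3350/1.4451 = 0.9238.
Δ = 1.3350 − 0.9238 = 0.4112.
(The classical prediction exceeds c; the relativistic result does not.)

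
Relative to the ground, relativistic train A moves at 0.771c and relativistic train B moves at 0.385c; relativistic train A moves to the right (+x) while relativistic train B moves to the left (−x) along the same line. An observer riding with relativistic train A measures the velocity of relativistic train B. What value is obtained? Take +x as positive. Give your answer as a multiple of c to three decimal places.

-0.891c

β_A = 0.771, β_B = -0.385.
Transform to A's frame with the inverse velocity-addition law: u' = (u − v)/(1 − uv/c²), taking u = β_B and v = β_A.
u' = (-0.385 − 0.771) / (1 − (0.771)(-0.385)) = -1.1560/1.2968 = -0.8914.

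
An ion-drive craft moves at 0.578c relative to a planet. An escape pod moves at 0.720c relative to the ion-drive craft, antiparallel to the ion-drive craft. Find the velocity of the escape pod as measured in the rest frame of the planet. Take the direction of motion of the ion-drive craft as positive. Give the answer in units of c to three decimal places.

-0.243c

With v = 0.578 and u' = -0.720 (in units of c),
u = (u' + v)/(1 + u'v/c²):
u = (-0.720 + 0.578) / (1 + (-0.720)·0.578) = -0.1420/0.5838 = -0.2432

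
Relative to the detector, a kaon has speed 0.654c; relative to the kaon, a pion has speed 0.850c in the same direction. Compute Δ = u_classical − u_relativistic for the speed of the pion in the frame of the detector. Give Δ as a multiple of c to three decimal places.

Δ = 0.537c

Galilean: u_cl = 0.850 + 0.654 = 1.5040.
Relativistic: u_rel = (0.850 + 0.654) / (1 + 0.850·0.654) = 1.5040/1.5559 = 0.9666.
Δ = 1.5040 − 0.9666 = 0.5374.
(The classical prediction exceeds c; the relativistic result does not.)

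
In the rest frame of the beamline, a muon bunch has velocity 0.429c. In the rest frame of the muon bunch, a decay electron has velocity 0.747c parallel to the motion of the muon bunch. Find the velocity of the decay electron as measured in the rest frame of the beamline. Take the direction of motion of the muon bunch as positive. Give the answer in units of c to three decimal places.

0.891c

With v = 0.429 and u' = 0.747 (in units of c),
u = (u' + v)/(1 + u'v/c²):
u = (0.747 + 0.429) / (1 + 0.747·0.429) = 1.1760/1.3205 = 0.8906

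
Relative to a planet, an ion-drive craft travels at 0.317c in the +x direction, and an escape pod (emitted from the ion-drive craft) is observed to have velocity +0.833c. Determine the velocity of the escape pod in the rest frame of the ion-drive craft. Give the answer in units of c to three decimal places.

+0.701c

Invert the composition law: u' = (u − v)/(1 − uv/c²).
u' = (0.833 − 0.317) / (1 − (0.833)(0.317)) = 0.5160/0.7359 = 0.7011.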